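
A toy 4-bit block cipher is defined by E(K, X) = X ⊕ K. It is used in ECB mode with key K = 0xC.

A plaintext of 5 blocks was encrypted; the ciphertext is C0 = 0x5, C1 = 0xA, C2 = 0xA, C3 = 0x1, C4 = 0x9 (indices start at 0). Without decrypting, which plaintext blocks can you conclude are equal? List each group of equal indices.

P1 = P2

ECB encrypts each block independently with the same key, so equal ciphertext blocks imply equal plaintext blocks.
C1 = C2 = 0xA, so P1 = P2.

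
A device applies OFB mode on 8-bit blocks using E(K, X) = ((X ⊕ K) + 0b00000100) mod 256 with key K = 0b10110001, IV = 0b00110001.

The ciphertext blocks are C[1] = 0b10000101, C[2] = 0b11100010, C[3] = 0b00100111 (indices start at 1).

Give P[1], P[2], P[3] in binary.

OFB decryption: S_i = E(K, S_{i−1}) with S_{0} = IV; P_i = C_i ⊕ S_i.
P[1]: S = E(K, 0b00110001) = 0b10000100; 0b10000101 ⊕ 0b10000100 = 0b00000001.
P[2]: S = E(K, 0b10000100) = 0b00111001; 0b11100010 ⊕ 0b00111001 = 0b11011011.
P[3]: S = E(K, 0b00111001) = 0b10001100; 0b00100111 ⊕ 0b10001100 = 0b10101011.

P[1] = 0b00000001, P[2] = 0b11011011, P[3] = 0b10101011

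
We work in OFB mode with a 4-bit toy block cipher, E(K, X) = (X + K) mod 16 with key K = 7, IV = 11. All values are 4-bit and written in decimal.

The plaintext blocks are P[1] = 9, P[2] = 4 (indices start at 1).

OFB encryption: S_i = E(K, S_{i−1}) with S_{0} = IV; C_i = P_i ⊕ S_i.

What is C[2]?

C[1]: S = E(K, 11) = 2; 9 ⊕ 2 = 11.
C[2]: S = E(K, 2) = 9; 4 ⊕ 9 = 13.

C[2] = 13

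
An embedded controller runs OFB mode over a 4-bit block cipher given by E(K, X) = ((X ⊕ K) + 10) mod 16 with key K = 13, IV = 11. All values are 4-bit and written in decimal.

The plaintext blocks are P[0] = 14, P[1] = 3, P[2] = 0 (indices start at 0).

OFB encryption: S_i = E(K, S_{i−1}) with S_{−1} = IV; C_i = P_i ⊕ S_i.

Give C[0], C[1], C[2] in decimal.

C[0] = 14, C[1] = 4, C[2] = 4

C[0]: S = E(K, 11) = 0; 14 ⊕ 0 = 14.
C[1]: S = E(K, 0) = 7; 3 ⊕ 7 = 4.
C[2]: S = E(K, 7) = 4; 0 ⊕ 4 = 4.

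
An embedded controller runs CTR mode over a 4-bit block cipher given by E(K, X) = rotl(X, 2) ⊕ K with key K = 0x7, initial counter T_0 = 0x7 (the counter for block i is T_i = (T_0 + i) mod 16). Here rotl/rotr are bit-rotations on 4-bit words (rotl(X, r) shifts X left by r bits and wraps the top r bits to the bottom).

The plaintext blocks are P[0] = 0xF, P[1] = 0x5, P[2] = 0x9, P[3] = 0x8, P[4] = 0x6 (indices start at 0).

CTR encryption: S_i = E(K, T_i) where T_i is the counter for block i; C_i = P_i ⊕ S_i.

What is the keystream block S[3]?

C[0]: T = 0x7, S = E(K, T) = 0xA; 0xF ⊕ 0xA = 0x5.
C[1]: T = 0x8, S = E(K, T) = 0x5; 0x5 ⊕ 0x5 = 0x0.
C[2]: T = 0x9, S = E(K, T) = 0x1; 0x9 ⊕ 0x1 = 0x8.
C[3]: T = 0xA, S = E(K, T) = 0xD; 0x8 ⊕ 0xD = 0x5.
So S[3] = 0xD.

0xD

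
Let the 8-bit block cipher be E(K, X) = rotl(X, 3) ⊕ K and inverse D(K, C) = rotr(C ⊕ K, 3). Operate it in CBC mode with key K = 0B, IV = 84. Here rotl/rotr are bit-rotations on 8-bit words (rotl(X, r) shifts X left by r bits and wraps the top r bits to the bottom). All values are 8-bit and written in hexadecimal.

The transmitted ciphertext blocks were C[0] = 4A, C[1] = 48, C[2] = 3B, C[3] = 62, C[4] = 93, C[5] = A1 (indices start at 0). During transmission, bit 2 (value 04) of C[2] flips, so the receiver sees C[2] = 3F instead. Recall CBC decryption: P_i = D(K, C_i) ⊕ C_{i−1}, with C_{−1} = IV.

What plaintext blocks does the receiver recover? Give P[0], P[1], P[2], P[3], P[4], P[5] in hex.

Only C[2] changed, to 3F. In CBC, a change in C_i garbles P_i and flips the same bit in P_{i+1}. Decrypting the received ciphertext:
P[0]: D(K, 4A) = 28; 28 ⊕ 84 = AC.
P[1]: D(K, 48) = 68; 68 ⊕ 4A = 22.
P[2]: D(K, 3F) = 86; 86 ⊕ 48 = CE.
P[3]: D(K, 62) = 2D; 2D ⊕ 3F = 12.
P[4]: D(K, 93) = 13; 13 ⊕ 62 = 71.
P[5]: D(K, A1) = 55; 55 ⊕ 93 = C6.
Blocks that differ from the original plaintext: P[2], P[3].

P[0] = AC, P[1] = 22, P[2] = CE, P[3] = 12, P[4] = 71, P[5] = C6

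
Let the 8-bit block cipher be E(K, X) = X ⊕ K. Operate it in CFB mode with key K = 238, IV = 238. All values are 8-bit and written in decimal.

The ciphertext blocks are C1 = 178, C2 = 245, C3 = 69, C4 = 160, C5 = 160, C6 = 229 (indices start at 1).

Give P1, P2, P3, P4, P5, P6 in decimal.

P1 = 178, P2 = 169, P3 = 94, P4 = 11, P5 = 238, P6 = 171

CFB decryption: P_i = C_i ⊕ E(K, C_{i−1}), with C_{0} = IV.
P1: E(K, 238) = 0; 178 ⊕ 0 = 178.
P2: E(K, 178) = 92; 245 ⊕ 92 = 169.
P3: E(K, 245) = 27; 69 ⊕ 27 = 94.
P4: E(K, 69) = 171; 160 ⊕ 171 = 11.
P5: E(K, 160) = 78; 160 ⊕ 78 = 238.
P6: E(K, 160) = 78; 229 ⊕ 78 = 171.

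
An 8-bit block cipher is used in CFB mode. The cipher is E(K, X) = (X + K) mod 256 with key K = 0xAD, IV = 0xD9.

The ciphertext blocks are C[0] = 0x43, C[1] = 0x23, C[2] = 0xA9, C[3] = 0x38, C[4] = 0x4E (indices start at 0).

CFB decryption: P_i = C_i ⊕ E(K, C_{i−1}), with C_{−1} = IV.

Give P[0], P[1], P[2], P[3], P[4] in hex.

P[0]: E(K, 0xD9) = 0x86; 0x43 ⊕ 0x86 = 0xC5.
P[1]: E(K, 0x43) = 0xF0; 0x23 ⊕ 0xF0 = 0xD3.
P[2]: E(K, 0x23) = 0xD0; 0xA9 ⊕ 0xD0 = 0x79.
P[3]: E(K, 0xA9) = 0x56; 0x38 ⊕ 0x56 = 0x6E.
P[4]: E(K, 0x38) = 0xE5; 0x4E ⊕ 0xE5 = 0xAB.

P[0] = 0xC5, P[1] = 0xD3, P[2] = 0x79, P[3] = 0x6E, P[4] = 0xAB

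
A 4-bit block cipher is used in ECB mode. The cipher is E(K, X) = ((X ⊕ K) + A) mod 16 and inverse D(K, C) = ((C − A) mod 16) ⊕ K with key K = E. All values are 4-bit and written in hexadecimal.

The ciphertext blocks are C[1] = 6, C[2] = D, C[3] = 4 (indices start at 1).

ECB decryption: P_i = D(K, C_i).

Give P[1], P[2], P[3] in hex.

P[1]: D(K, 6) = 2.
P[2]: D(K, D) = D.
P[3]: D(K, 4) = 4.

P[1] = 2, P[2] = D, P[3] = 4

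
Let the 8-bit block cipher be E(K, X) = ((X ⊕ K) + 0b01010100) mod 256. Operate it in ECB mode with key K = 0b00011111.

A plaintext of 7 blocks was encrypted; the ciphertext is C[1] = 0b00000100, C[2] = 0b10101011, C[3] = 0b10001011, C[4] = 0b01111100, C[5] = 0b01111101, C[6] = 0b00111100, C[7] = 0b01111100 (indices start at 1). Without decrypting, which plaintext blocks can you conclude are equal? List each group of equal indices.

P[4] = P[7]

ECB encrypts each block independently with the same key, so equal ciphertext blocks imply equal plaintext blocks.
C[4] = C[7] = 0b01111100, so P[4] = P[7].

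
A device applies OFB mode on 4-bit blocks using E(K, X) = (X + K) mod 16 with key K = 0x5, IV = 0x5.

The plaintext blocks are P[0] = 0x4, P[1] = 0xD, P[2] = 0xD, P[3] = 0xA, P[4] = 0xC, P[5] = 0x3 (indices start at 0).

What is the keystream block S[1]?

OFB encryption: S_i = E(K, S_{i−1}) with S_{−1} = IV; C_i = P_i ⊕ S_i.
C[0]: S = E(K, 0x5) = 0xA; 0x4 ⊕ 0xA = 0xE.
C[1]: S = E(K, 0xA) = 0xF; 0xD ⊕ 0xF = 0x2.
So S[1] = 0xF.

0xF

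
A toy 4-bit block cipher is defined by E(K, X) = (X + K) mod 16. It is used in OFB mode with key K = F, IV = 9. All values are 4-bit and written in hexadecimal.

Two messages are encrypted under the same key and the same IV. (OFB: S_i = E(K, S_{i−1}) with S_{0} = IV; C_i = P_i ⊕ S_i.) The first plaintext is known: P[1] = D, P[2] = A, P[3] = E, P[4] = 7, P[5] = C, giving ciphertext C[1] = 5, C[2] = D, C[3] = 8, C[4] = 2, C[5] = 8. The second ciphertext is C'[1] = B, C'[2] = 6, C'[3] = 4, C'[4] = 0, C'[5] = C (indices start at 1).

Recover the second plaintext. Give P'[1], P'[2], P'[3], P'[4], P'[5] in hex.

P'[1] = 3, P'[2] = 1, P'[3] = 2, P'[4] = 5, P'[5] = 8

In OFB with a reused IV, both messages share the same keystream S_i, so C_i ⊕ C'_i = P_i ⊕ P'_i and thus P'_i = P_i ⊕ C_i ⊕ C'_i.
P'[1]: D ⊕ 5 ⊕ B = 3.
P'[2]: A ⊕ D ⊕ 6 = 1.
P'[3]: E ⊕ 8 ⊕ 4 = 2.
P'[4]: 7 ⊕ 2 ⊕ 0 = 5.
P'[5]: C ⊕ 8 ⊕ C = 8.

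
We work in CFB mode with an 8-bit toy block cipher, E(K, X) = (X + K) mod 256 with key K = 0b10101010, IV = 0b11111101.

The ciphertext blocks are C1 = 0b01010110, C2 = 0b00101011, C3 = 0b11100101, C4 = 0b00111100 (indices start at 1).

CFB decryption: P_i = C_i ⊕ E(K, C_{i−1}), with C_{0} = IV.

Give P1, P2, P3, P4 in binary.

P1 = 0b11110001, P2 = 0b00101011, P3 = 0b00110000, P4 = 0b10110011

P1: E(K, 0b11111101) = 0b10100111; 0b01010110 ⊕ 0b10100111 = 0b11110001.
P2: E(K, 0b01010110) = 0b00000000; 0b00101011 ⊕ 0b00000000 = 0b00101011.
P3: E(K, 0b00101011) = 0b11010101; 0b11100101 ⊕ 0b11010101 = 0b00110000.
P4: E(K, 0b11100101) = 0b10001111; 0b00111100 ⊕ 0b10001111 = 0b10110011.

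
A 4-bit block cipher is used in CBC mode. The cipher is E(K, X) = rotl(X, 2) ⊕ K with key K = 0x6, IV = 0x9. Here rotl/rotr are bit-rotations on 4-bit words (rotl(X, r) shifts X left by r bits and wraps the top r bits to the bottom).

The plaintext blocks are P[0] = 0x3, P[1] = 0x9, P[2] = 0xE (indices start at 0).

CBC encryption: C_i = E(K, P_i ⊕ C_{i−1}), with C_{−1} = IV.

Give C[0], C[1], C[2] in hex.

C[0]: P[0] ⊕ 0x9 = 0xA; E(K, 0xA) = 0xC.
C[1]: P[1] ⊕ 0xC = 0x5; E(K, 0x5) = 0x3.
C[2]: P[2] ⊕ 0x3 = 0xD; E(K, 0xD) = 0x1.

C[0] = 0xC, C[1] = 0x3, C[2] = 0x1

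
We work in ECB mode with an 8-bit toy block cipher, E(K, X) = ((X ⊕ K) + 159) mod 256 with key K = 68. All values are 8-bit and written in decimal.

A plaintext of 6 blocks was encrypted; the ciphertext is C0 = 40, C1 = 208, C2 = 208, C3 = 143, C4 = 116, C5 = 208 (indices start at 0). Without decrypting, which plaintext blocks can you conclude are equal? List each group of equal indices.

P1 = P2 = P5

ECB encrypts each block independently with the same key, so equal ciphertext blocks imply equal plaintext blocks.
C1 = C2 = C5 = 208, so P1 = P2 = P5.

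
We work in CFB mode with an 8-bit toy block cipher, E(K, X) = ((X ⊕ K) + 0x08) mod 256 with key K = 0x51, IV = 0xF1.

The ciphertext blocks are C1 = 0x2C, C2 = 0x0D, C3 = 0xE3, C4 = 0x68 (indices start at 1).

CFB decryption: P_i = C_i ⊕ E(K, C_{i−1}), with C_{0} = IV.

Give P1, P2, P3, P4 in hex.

P1: E(K, 0xF1) = 0xA8; 0x2C ⊕ 0xA8 = 0x84.
P2: E(K, 0x2C) = 0x85; 0x0D ⊕ 0x85 = 0x88.
P3: E(K, 0x0D) = 0x64; 0xE3 ⊕ 0x64 = 0x87.
P4: E(K, 0xE3) = 0xBA; 0x68 ⊕ 0xBA = 0xD2.

P1 = 0x84, P2 = 0x88, P3 = 0x87, P4 = 0xD2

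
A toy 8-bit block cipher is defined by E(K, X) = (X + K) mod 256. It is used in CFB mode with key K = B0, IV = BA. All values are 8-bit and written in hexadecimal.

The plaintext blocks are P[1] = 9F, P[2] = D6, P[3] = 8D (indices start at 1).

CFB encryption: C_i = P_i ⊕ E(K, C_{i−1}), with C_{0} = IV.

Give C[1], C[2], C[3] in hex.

C[1]: E(K, BA) = 6A; 9F ⊕ 6A = F5.
C[2]: E(K, F5) = A5; D6 ⊕ A5 = 73.
C[3]: E(K, 73) = 23; 8D ⊕ 23 = AE.

C[1] = F5, C[2] = 73, C[3] = AE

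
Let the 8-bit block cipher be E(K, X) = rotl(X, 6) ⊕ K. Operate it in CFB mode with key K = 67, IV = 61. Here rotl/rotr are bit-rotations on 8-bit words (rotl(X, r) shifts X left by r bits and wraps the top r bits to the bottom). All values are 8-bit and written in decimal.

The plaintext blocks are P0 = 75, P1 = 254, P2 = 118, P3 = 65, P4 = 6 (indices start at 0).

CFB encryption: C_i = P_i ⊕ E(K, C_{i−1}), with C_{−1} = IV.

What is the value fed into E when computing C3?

C0: E(K, 61) = 12; 75 ⊕ 12 = 71.
C1: E(K, 71) = 146; 254 ⊕ 146 = 108.
C2: E(K, 108) = 88; 118 ⊕ 88 = 46.
C3: E(K, 46) = 200; 65 ⊕ 200 = 137.
So the input to E for block 3 is 46.

46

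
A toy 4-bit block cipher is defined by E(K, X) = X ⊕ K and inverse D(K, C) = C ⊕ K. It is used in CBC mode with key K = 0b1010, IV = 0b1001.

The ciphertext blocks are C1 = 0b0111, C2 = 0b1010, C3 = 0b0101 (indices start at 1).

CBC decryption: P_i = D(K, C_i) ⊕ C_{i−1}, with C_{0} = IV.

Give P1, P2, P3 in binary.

P1 = 0b0100, P2 = 0b0111, P3 = 0b0101

P1: D(K, 0b0111) = 0b1101; 0b1101 ⊕ 0b1001 = 0b0100.
P2: D(K, 0b1010) = 0b0000; 0b0000 ⊕ 0b0111 = 0b0111.
P3: D(K, 0b0101) = 0b1111; 0b1111 ⊕ 0b1010 = 0b0101.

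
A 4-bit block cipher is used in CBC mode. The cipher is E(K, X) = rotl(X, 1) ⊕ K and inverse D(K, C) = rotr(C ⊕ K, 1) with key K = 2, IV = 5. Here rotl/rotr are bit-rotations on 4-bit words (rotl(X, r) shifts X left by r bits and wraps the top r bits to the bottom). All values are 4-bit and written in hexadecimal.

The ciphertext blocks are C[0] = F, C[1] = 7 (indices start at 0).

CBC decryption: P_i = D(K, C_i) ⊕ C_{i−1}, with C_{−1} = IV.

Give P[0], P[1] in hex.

P[0] = B, P[1] = 5

P[0]: D(K, F) = E; E ⊕ 5 = B.
P[1]: D(K, 7) = A; A ⊕ F = 5.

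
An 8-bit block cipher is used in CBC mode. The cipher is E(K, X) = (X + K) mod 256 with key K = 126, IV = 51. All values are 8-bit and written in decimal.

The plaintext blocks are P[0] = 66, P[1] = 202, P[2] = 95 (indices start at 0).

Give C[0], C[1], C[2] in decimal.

C[0] = 239, C[1] = 163, C[2] = 122

CBC encryption: C_i = E(K, P_i ⊕ C_{i−1}), with C_{−1} = IV.
C[0]: P[0] ⊕ 51 = 113; E(K, 113) = 239.
C[1]: P[1] ⊕ 239 = 37; E(K, 37) = 163.
C[2]: P[2] ⊕ 163 = 252; E(K, 252) = 122.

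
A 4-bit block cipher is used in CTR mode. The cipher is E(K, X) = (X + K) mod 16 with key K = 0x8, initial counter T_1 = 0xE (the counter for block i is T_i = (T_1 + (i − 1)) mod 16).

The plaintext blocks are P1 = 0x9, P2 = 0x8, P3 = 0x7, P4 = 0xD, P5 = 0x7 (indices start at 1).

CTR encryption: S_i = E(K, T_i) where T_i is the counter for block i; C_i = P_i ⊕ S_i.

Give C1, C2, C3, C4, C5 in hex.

C1: T = 0xE, S = E(K, T) = 0x6; 0x9 ⊕ 0x6 = 0xF.
C2: T = 0xF, S = E(K, T) = 0x7; 0x8 ⊕ 0x7 = 0xF.
C3: T = 0x0, S = E(K, T) = 0x8; 0x7 ⊕ 0x8 = 0xF.
C4: T = 0x1, S = E(K, T) = 0x9; 0xD ⊕ 0x9 = 0x4.
C5: T = 0x2, S = E(K, T) = 0xA; 0x7 ⊕ 0xA = 0xD.

C1 = 0xF, C2 = 0xF, C3 = 0xF, C4 = 0x4, C5 = 0xD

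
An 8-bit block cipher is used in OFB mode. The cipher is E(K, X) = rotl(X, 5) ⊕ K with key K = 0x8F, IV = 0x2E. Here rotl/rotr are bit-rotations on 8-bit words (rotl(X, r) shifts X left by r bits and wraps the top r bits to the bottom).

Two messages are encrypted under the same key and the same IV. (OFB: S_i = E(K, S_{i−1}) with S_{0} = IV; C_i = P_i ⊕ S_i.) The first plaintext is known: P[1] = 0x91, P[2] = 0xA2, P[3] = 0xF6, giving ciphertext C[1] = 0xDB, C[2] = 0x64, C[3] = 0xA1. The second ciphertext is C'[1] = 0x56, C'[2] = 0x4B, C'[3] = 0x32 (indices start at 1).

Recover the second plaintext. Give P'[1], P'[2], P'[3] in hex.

In OFB with a reused IV, both messages share the same keystream S_i, so C_i ⊕ C'_i = P_i ⊕ P'_i and thus P'_i = P_i ⊕ C_i ⊕ C'_i.
P'[1]: 0x91 ⊕ 0xDB ⊕ 0x56 = 0x1C.
P'[2]: 0xA2 ⊕ 0x64 ⊕ 0x4B = 0x8D.
P'[3]: 0xF6 ⊕ 0xA1 ⊕ 0x32 = 0x65.

P'[1] = 0x1C, P'[2] = 0x8D, P'[3] = 0x65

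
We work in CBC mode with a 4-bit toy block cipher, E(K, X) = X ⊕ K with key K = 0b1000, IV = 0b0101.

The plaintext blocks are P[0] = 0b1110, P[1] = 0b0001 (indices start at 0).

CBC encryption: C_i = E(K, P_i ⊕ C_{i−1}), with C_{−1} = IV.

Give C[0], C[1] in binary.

C[0] = 0b0011, C[1] = 0b1010

C[0]: P[0] ⊕ 0b0101 = 0b1011; E(K, 0b1011) = 0b0011.
C[1]: P[1] ⊕ 0b0011 = 0b0010; E(K, 0b0010) = 0b1010.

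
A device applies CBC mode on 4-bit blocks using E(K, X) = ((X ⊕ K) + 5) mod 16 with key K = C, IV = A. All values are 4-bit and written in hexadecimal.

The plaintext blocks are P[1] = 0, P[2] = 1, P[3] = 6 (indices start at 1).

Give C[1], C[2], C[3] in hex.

C[1] = B, C[2] = B, C[3] = 6

CBC encryption: C_i = E(K, P_i ⊕ C_{i−1}), with C_{0} = IV.
C[1]: P[1] ⊕ A = A; E(K, A) = B.
C[2]: P[2] ⊕ B = A; E(K, A) = B.
C[3]: P[3] ⊕ B = D; E(K, D) = 6.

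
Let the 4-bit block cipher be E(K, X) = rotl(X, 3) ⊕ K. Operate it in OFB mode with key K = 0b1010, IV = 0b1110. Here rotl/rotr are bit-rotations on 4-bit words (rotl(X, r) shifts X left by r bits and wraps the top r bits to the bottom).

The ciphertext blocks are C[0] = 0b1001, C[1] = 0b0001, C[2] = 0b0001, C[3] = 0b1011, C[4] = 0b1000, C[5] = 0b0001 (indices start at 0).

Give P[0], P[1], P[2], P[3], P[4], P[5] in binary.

P[0] = 0b0100, P[1] = 0b0101, P[2] = 0b1001, P[3] = 0b0101, P[4] = 0b0101, P[5] = 0b0101

OFB decryption: S_i = E(K, S_{i−1}) with S_{−1} = IV; P_i = C_i ⊕ S_i.
P[0]: S = E(K, 0b1110) = 0b1101; 0b1001 ⊕ 0b1101 = 0b0100.
P[1]: S = E(K, 0b1101) = 0b0100; 0b0001 ⊕ 0b0100 = 0b0101.
P[2]: S = E(K, 0b0100) = 0b1000; 0b0001 ⊕ 0b1000 = 0b1001.
P[3]: S = E(K, 0b1000) = 0b1110; 0b1011 ⊕ 0b1110 = 0b0101.
P[4]: S = E(K, 0b1110) = 0b1101; 0b1000 ⊕ 0b1101 = 0b0101.
P[5]: S = E(K, 0b1101) = 0b0100; 0b0001 ⊕ 0b0100 = 0b0101.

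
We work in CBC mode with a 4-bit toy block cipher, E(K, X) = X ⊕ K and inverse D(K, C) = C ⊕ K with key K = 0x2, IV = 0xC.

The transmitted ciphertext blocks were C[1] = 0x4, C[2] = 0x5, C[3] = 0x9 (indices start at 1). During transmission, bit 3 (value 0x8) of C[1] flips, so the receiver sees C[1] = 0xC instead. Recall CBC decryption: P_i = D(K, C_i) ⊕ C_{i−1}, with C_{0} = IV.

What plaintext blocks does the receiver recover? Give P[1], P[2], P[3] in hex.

Only C[1] changed, to 0xC. In CBC, a change in C_i garbles P_i and flips the same bit in P_{i+1}. Decrypting the received ciphertext:
P[1]: D(K, 0xC) = 0xE; 0xE ⊕ 0xC = 0x2.
P[2]: D(K, 0x5) = 0x7; 0x7 ⊕ 0xC = 0xB.
P[3]: D(K, 0x9) = 0xB; 0xB ⊕ 0x5 = 0xE.
Blocks that differ from the original plaintext: P[1], P[2].

P[1] = 0x2, P[2] = 0xB, P[3] = 0xE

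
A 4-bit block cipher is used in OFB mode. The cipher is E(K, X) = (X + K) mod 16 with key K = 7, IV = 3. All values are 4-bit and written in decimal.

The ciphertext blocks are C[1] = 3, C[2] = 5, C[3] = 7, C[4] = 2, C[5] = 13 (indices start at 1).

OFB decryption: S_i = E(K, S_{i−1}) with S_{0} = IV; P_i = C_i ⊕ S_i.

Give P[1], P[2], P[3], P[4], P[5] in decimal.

P[1]: S = E(K, 3) = 10; 3 ⊕ 10 = 9.
P[2]: S = E(K, 10) = 1; 5 ⊕ 1 = 4.
P[3]: S = E(K, 1) = 8; 7 ⊕ 8 = 15.
P[4]: S = E(K, 8) = 15; 2 ⊕ 15 = 13.
P[5]: S = E(K, 15) = 6; 13 ⊕ 6 = 11.

P[1] = 9, P[2] = 4, P[3] = 15, P[4] = 13, P[5] = 11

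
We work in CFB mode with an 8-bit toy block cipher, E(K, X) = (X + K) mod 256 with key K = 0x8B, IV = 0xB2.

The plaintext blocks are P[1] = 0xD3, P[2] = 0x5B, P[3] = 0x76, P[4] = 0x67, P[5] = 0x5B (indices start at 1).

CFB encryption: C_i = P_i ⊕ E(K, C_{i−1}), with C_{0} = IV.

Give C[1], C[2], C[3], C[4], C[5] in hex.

C[1] = 0xEE, C[2] = 0x22, C[3] = 0xDB, C[4] = 0x01, C[5] = 0xD7

C[1]: E(K, 0xB2) = 0x3D; 0xD3 ⊕ 0x3D = 0xEE.
C[2]: E(K, 0xEE) = 0x79; 0x5B ⊕ 0x79 = 0x22.
C[3]: E(K, 0x22) = 0xAD; 0x76 ⊕ 0xAD = 0xDB.
C[4]: E(K, 0xDB) = 0x66; 0x67 ⊕ 0x66 = 0x01.
C[5]: E(K, 0x01) = 0x8C; 0x5B ⊕ 0x8C = 0xD7.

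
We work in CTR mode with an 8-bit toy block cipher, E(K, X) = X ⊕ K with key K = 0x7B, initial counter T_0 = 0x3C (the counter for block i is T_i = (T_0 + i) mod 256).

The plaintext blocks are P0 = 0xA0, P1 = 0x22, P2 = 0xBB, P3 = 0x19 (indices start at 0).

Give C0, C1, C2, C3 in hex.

CTR encryption: S_i = E(K, T_i) where T_i is the counter for block i; C_i = P_i ⊕ S_i.
C0: T = 0x3C, S = E(K, T) = 0x47; 0xA0 ⊕ 0x47 = 0xE7.
C1: T = 0x3D, S = E(K, T) = 0x46; 0x22 ⊕ 0x46 = 0x64.
C2: T = 0x3E, S = E(K, T) = 0x45; 0xBB ⊕ 0x45 = 0xFE.
C3: T = 0x3F, S = E(K, T) = 0x44; 0x19 ⊕ 0x44 = 0x5D.

C0 = 0xE7, C1 = 0x64, C2 = 0xFE, C3 = 0x5D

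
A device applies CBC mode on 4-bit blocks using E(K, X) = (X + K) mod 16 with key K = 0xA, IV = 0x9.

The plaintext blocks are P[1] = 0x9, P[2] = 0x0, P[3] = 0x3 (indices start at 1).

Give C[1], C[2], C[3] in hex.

C[1] = 0xA, C[2] = 0x4, C[3] = 0x1

CBC encryption: C_i = E(K, P_i ⊕ C_{i−1}), with C_{0} = IV.
C[1]: P[1] ⊕ 0x9 = 0x0; E(K, 0x0) = 0xA.
C[2]: P[2] ⊕ 0xA = 0xA; E(K, 0xA) = 0x4.
C[3]: P[3] ⊕ 0x4 = 0x7; E(K, 0x7) = 0x1.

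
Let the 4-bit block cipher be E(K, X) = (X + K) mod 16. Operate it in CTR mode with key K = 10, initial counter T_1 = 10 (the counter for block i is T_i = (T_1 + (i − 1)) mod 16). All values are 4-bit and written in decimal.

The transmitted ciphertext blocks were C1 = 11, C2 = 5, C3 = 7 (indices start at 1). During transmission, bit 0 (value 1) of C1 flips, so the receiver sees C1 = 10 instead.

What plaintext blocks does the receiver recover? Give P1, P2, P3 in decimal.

CTR decryption: S_i = E(K, T_i) where T_i is the counter for block i; P_i = C_i ⊕ S_i.
Only C1 changed, to 10. In CTR, a change in C_i flips the same bit in P_i only; the keystream is unaffected. Decrypting the received ciphertext:
P1: T = 10, S = E(K, T) = 4; 10 ⊕ 4 = 14.
P2: T = 11, S = E(K, T) = 5; 5 ⊕ 5 = 0.
P3: T = 12, S = E(K, T) = 6; 7 ⊕ 6 = 1.
Blocks that differ from the original plaintext: P1.

P1 = 14, P2 = 0, P3 = 1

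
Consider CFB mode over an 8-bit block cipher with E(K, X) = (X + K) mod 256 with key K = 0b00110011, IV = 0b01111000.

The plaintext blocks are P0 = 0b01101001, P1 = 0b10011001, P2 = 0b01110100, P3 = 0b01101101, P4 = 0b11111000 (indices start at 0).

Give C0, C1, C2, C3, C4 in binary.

CFB encryption: C_i = P_i ⊕ E(K, C_{i−1}), with C_{−1} = IV.
C0: E(K, 0b01111000) = 0b10101011; 0b01101001 ⊕ 0b10101011 = 0b11000010.
C1: E(K, 0b11000010) = 0b11110101; 0b10011001 ⊕ 0b11110101 = 0b01101100.
C2: E(K, 0b01101100) = 0b10011111; 0b01110100 ⊕ 0b10011111 = 0b11101011.
C3: E(K, 0b11101011) = 0b00011110; 0b01101101 ⊕ 0b00011110 = 0b01110011.
C4: E(K, 0b01110011) = 0b10100110; 0b11111000 ⊕ 0b10100110 = 0b01011110.

C0 = 0b11000010, C1 = 0b01101100, C2 = 0b11101011, C3 = 0b01110011, C4 = 0b01011110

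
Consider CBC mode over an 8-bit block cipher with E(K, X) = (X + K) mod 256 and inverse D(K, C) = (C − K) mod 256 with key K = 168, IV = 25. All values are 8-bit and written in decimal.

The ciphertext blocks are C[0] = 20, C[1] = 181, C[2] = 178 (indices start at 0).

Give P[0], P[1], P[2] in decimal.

CBC decryption: P_i = D(K, C_i) ⊕ C_{i−1}, with C_{−1} = IV.
P[0]: D(K, 20) = 108; 108 ⊕ 25 = 117.
P[1]: D(K, 181) = 13; 13 ⊕ 20 = 25.
P[2]: D(K, 178) = 10; 10 ⊕ 181 = 191.

P[0] = 117, P[1] = 25, P[2] = 191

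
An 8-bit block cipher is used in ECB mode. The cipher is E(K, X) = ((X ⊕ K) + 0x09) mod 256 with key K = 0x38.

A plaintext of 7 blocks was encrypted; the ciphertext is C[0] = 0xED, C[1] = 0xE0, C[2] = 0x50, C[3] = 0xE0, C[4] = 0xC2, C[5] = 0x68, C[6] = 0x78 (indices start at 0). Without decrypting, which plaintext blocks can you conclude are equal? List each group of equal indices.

ECB encrypts each block independently with the same key, so equal ciphertext blocks imply equal plaintext blocks.
C[1] = C[3] = 0xE0, so P[1] = P[3].

P[1] = P[3]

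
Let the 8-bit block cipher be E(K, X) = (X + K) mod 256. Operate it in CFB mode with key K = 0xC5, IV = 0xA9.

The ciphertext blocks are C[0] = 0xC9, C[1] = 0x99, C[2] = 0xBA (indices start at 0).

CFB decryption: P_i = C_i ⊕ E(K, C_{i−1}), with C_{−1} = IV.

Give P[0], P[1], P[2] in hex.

P[0]: E(K, 0xA9) = 0x6E; 0xC9 ⊕ 0x6E = 0xA7.
P[1]: E(K, 0xC9) = 0x8E; 0x99 ⊕ 0x8E = 0x17.
P[2]: E(K, 0x99) = 0x5E; 0xBA ⊕ 0x5E = 0xE4.

P[0] = 0xA7, P[1] = 0x17, P[2] = 0xE4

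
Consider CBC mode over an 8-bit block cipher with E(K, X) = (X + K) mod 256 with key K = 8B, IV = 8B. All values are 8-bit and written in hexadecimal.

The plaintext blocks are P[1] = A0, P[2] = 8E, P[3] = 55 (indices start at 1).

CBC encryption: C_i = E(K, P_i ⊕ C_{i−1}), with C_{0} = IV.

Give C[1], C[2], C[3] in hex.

C[1] = B6, C[2] = C3, C[3] = 21

C[1]: P[1] ⊕ 8B = 2B; E(K, 2B) = B6.
C[2]: P[2] ⊕ B6 = 38; E(K, 38) = C3.
C[3]: P[3] ⊕ C3 = 96; E(K, 96) = 21.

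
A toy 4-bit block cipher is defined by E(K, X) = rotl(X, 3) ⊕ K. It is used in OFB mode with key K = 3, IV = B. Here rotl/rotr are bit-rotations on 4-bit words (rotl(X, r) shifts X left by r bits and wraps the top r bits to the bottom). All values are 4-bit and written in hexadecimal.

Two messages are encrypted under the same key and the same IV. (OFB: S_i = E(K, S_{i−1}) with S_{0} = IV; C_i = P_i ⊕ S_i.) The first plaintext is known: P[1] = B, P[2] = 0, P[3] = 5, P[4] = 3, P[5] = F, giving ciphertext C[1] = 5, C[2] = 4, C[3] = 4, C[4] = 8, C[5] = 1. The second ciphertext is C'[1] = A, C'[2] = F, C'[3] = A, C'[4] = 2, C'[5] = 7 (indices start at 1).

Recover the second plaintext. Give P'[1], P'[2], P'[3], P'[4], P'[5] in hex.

In OFB with a reused IV, both messages share the same keystream S_i, so C_i ⊕ C'_i = P_i ⊕ P'_i and thus P'_i = P_i ⊕ C_i ⊕ C'_i.
P'[1]: B ⊕ 5 ⊕ A = 4.
P'[2]: 0 ⊕ 4 ⊕ F = B.
P'[3]: 5 ⊕ 4 ⊕ A = B.
P'[4]: 3 ⊕ 8 ⊕ 2 = 9.
P'[5]: F ⊕ 1 ⊕ 7 = 9.

P'[1] = 4, P'[2] = B, P'[3] = B, P'[4] = 9, P'[5] = 9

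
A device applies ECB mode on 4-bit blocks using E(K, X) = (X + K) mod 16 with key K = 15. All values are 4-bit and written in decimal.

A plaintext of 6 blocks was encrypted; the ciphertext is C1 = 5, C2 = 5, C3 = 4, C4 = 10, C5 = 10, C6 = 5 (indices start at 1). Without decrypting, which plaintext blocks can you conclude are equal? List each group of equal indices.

P1 = P2 = P6; P4 = P5

ECB encrypts each block independently with the same key, so equal ciphertext blocks imply equal plaintext blocks.
C1 = C2 = C6 = 5, so P1 = P2 = P6.
C4 = C5 = 10, so P4 = P5.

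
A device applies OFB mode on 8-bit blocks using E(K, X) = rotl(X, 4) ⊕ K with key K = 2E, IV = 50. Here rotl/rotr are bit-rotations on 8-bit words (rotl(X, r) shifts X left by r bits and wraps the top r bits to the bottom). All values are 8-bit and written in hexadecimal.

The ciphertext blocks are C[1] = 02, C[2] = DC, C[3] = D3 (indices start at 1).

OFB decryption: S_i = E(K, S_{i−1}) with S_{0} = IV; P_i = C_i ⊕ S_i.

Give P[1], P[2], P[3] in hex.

P[1]: S = E(K, 50) = 2B; 02 ⊕ 2B = 29.
P[2]: S = E(K, 2B) = 9C; DC ⊕ 9C = 40.
P[3]: S = E(K, 9C) = E7; D3 ⊕ E7 = 34.

P[1] = 29, P[2] = 40, P[3] = 34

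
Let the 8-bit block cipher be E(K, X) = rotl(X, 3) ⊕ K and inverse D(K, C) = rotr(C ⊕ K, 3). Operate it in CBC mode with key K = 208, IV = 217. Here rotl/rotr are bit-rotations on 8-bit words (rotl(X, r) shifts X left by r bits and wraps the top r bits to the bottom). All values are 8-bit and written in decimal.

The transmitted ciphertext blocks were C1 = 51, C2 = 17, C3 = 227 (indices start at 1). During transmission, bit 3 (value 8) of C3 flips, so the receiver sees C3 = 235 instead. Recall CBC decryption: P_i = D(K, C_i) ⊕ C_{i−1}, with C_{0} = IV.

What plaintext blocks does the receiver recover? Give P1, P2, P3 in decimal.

P1 = 165, P2 = 11, P3 = 118

Only C3 changed, to 235. In CBC, a change in C_i garbles P_i and flips the same bit in P_{i+1}. Decrypting the received ciphertext:
P1: D(K, 51) = 124; 124 ⊕ 217 = 165.
P2: D(K, 17) = 56; 56 ⊕ 51 = 11.
P3: D(K, 235) = 103; 103 ⊕ 17 = 118.
Blocks that differ from the original plaintext: P3.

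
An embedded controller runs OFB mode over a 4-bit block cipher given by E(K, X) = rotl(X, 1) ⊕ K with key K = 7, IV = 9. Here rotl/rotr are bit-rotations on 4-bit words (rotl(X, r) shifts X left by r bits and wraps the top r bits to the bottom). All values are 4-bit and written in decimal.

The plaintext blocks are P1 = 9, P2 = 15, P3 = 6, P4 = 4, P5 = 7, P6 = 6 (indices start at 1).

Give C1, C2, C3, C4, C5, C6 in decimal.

OFB encryption: S_i = E(K, S_{i−1}) with S_{0} = IV; C_i = P_i ⊕ S_i.
C1: S = E(K, 9) = 4; 9 ⊕ 4 = 13.
C2: S = E(K, 4) = 15; 15 ⊕ 15 = 0.
C3: S = E(K, 15) = 8; 6 ⊕ 8 = 14.
C4: S = E(K, 8) = 6; 4 ⊕ 6 = 2.
C5: S = E(K, 6) = 11; 7 ⊕ 11 = 12.
C6: S = E(K, 11) = 0; 6 ⊕ 0 = 6.

C1 = 13, C2 = 0, C3 = 14, C4 = 2, C5 = 12, C6 = 6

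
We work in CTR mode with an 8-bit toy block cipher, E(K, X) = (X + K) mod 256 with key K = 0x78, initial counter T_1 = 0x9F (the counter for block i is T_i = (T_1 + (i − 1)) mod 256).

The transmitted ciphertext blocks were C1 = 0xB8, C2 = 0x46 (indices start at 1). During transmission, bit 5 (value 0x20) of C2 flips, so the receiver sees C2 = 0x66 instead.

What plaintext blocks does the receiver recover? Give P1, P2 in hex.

CTR decryption: S_i = E(K, T_i) where T_i is the counter for block i; P_i = C_i ⊕ S_i.
Only C2 changed, to 0x66. In CTR, a change in C_i flips the same bit in P_i only; the keystream is unaffected. Decrypting the received ciphertext:
P1: T = 0x9F, S = E(K, T) = 0x17; 0xB8 ⊕ 0x17 = 0xAF.
P2: T = 0xA0, S = E(K, T) = 0x18; 0x66 ⊕ 0x18 = 0x7E.
Blocks that differ from the original plaintext: P2.

P1 = 0xAF, P2 = 0x7E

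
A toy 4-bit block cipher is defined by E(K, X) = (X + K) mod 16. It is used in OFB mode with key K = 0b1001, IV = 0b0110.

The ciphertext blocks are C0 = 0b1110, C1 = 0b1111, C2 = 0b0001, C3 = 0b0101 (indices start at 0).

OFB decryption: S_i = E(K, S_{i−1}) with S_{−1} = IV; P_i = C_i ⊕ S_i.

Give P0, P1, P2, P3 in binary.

P0 = 0b0001, P1 = 0b0111, P2 = 0b0000, P3 = 0b1111

P0: S = E(K, 0b0110) = 0b1111; 0b1110 ⊕ 0b1111 = 0b0001.
P1: S = E(K, 0b1111) = 0b1000; 0b1111 ⊕ 0b1000 = 0b0111.
P2: S = E(K, 0b1000) = 0b0001; 0b0001 ⊕ 0b0001 = 0b0000.
P3: S = E(K, 0b0001) = 0b1010; 0b0101 ⊕ 0b1010 = 0b1111.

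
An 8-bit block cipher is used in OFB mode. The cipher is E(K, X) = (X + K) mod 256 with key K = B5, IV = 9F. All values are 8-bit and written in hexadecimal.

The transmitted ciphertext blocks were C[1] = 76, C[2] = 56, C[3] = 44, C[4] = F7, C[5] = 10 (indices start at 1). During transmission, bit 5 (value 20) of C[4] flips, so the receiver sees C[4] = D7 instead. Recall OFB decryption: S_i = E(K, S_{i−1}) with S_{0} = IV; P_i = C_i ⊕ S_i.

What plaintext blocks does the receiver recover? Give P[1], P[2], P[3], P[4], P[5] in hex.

P[1] = 22, P[2] = 5F, P[3] = FA, P[4] = A4, P[5] = 38

Only C[4] changed, to D7. In OFB, a change in C_i flips the same bit in P_i only; the keystream is unaffected. Decrypting the received ciphertext:
P[1]: S = E(K, 9F) = 54; 76 ⊕ 54 = 22.
P[2]: S = E(K, 54) = 09; 56 ⊕ 09 = 5F.
P[3]: S = E(K, 09) = BE; 44 ⊕ BE = FA.
P[4]: S = E(K, BE) = 73; D7 ⊕ 73 = A4.
P[5]: S = E(K, 73) = 28; 10 ⊕ 28 = 38.
Blocks that differ from the original plaintext: P[4].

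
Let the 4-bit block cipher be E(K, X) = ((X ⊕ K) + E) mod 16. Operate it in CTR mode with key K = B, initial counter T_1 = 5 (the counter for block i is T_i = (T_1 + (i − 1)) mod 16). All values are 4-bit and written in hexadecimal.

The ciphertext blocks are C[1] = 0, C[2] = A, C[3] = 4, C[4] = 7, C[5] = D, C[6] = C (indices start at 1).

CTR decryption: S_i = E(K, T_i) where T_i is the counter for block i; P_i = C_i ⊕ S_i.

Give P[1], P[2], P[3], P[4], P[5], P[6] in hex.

P[1]: T = 5, S = E(K, T) = C; 0 ⊕ C = C.
P[2]: T = 6, S = E(K, T) = B; A ⊕ B = 1.
P[3]: T = 7, S = E(K, T) = A; 4 ⊕ A = E.
P[4]: T = 8, S = E(K, T) = 1; 7 ⊕ 1 = 6.
P[5]: T = 9, S = E(K, T) = 0; D ⊕ 0 = D.
P[6]: T = A, S = E(K, T) = F; C ⊕ F = 3.

P[1] = C, P[2] = 1, P[3] = E, P[4] = 6, P[5] = D, P[6] = 3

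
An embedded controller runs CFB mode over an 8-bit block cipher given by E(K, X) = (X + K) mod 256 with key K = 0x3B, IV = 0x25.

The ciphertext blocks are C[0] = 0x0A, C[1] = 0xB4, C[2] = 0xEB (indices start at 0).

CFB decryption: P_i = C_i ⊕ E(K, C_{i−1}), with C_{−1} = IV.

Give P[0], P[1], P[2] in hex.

P[0] = 0x6A, P[1] = 0xF1, P[2] = 0x04

P[0]: E(K, 0x25) = 0x60; 0x0A ⊕ 0x60 = 0x6A.
P[1]: E(K, 0x0A) = 0x45; 0xB4 ⊕ 0x45 = 0xF1.
P[2]: E(K, 0xB4) = 0xEF; 0xEB ⊕ 0xEF = 0x04.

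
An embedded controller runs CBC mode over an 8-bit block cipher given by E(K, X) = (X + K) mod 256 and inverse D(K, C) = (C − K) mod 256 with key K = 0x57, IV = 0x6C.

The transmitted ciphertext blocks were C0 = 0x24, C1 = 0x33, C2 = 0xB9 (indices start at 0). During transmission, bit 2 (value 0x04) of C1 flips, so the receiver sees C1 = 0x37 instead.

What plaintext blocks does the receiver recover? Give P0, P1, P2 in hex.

CBC decryption: P_i = D(K, C_i) ⊕ C_{i−1}, with C_{−1} = IV.
Only C1 changed, to 0x37. In CBC, a change in C_i garbles P_i and flips the same bit in P_{i+1}. Decrypting the received ciphertext:
P0: D(K, 0x24) = 0xCD; 0xCD ⊕ 0x6C = 0xA1.
P1: D(K, 0x37) = 0xE0; 0xE0 ⊕ 0x24 = 0xC4.
P2: D(K, 0xB9) = 0x62; 0x62 ⊕ 0x37 = 0x55.
Blocks that differ from the original plaintext: P1, P2.

P0 = 0xA1, P1 = 0xC4, P2 = 0x55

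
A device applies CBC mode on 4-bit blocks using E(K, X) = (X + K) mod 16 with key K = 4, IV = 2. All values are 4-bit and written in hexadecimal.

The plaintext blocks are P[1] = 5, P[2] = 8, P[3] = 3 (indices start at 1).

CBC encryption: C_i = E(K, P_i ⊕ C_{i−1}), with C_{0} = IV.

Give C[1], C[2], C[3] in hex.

C[1] = B, C[2] = 7, C[3] = 8

C[1]: P[1] ⊕ 2 = 7; E(K, 7) = B.
C[2]: P[2] ⊕ B = 3; E(K, 3) = 7.
C[3]: P[3] ⊕ 7 = 4; E(K, 4) = 8.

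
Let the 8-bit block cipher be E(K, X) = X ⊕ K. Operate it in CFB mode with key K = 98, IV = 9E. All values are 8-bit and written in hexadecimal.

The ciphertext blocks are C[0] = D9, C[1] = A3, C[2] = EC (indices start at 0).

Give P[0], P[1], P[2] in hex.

P[0] = DF, P[1] = E2, P[2] = D7

CFB decryption: P_i = C_i ⊕ E(K, C_{i−1}), with C_{−1} = IV.
P[0]: E(K, 9E) = 06; D9 ⊕ 06 = DF.
P[1]: E(K, D9) = 41; A3 ⊕ 41 = E2.
P[2]: E(K, A3) = 3B; EC ⊕ 3B = D7.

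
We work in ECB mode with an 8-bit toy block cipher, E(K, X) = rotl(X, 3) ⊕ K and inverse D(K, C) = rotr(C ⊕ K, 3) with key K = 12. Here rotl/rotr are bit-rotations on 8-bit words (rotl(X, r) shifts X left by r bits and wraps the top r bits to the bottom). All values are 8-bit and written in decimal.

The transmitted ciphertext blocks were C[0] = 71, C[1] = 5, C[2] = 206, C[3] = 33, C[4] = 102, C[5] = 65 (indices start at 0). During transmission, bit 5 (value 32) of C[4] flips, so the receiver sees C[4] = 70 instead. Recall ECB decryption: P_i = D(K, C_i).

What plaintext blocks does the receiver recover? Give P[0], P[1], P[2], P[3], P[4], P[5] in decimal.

P[0] = 105, P[1] = 33, P[2] = 88, P[3] = 165, P[4] = 73, P[5] = 169

Only C[4] changed, to 70. In ECB, a change in C_i affects only P_i. Decrypting the received ciphertext:
P[0]: D(K, 71) = 105.
P[1]: D(K, 5) = 33.
P[2]: D(K, 206) = 88.
P[3]: D(K, 33) = 165.
P[4]: D(K, 70) = 73.
P[5]: D(K, 65) = 169.
Blocks that differ from the original plaintext: P[4].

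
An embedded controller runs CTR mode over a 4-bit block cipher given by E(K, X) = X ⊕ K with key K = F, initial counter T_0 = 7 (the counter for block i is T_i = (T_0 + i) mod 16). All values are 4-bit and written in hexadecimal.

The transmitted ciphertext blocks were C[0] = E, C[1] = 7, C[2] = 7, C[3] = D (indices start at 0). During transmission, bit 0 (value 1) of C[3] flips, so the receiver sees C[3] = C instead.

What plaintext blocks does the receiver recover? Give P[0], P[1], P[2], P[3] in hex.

CTR decryption: S_i = E(K, T_i) where T_i is the counter for block i; P_i = C_i ⊕ S_i.
Only C[3] changed, to C. In CTR, a change in C_i flips the same bit in P_i only; the keystream is unaffected. Decrypting the received ciphertext:
P[0]: T = 7, S = E(K, T) = 8; E ⊕ 8 = 6.
P[1]: T = 8, S = E(K, T) = 7; 7 ⊕ 7 = 0.
P[2]: T = 9, S = E(K, T) = 6; 7 ⊕ 6 = 1.
P[3]: T = A, S = E(K, T) = 5; C ⊕ 5 = 9.
Blocks that differ from the original plaintext: P[3].

P[0] = 6, P[1] = 0, P[2] = 1, P[3] = 9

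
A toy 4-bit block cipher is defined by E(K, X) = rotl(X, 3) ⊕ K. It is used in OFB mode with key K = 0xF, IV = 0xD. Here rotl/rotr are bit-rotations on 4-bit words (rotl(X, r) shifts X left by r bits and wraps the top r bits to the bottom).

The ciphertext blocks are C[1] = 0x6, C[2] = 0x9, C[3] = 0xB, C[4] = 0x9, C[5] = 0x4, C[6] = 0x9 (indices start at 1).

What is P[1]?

P[1] = 0x7

OFB decryption: S_i = E(K, S_{i−1}) with S_{0} = IV; P_i = C_i ⊕ S_i.
P[1]: S = E(K, 0xD) = 0x1; 0x6 ⊕ 0x1 = 0x7.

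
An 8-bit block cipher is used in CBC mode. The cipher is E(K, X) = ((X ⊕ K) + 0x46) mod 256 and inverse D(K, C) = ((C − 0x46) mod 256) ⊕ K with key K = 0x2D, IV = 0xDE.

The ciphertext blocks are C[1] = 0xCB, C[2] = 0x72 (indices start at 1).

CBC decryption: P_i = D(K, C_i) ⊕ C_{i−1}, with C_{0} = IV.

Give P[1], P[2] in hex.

P[1]: D(K, 0xCB) = 0xA8; 0xA8 ⊕ 0xDE = 0x76.
P[2]: D(K, 0x72) = 0x01; 0x01 ⊕ 0xCB = 0xCA.

P[1] = 0x76, P[2] = 0xCA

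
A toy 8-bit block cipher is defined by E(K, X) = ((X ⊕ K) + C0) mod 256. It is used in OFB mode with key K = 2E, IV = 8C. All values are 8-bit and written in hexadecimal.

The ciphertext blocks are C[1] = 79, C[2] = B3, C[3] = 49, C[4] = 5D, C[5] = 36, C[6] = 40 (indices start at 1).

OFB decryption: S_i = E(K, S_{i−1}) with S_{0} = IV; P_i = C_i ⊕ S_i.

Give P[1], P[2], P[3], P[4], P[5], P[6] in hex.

P[1] = 1B, P[2] = BF, P[3] = AB, P[4] = D1, P[5] = 54, P[6] = 4C

P[1]: S = E(K, 8C) = 62; 79 ⊕ 62 = 1B.
P[2]: S = E(K, 62) = 0C; B3 ⊕ 0C = BF.
P[3]: S = E(K, 0C) = E2; 49 ⊕ E2 = AB.
P[4]: S = E(K, E2) = 8C; 5D ⊕ 8C = D1.
P[5]: S = E(K, 8C) = 62; 36 ⊕ 62 = 54.
P[6]: S = E(K, 62) = 0C; 40 ⊕ 0C = 4C.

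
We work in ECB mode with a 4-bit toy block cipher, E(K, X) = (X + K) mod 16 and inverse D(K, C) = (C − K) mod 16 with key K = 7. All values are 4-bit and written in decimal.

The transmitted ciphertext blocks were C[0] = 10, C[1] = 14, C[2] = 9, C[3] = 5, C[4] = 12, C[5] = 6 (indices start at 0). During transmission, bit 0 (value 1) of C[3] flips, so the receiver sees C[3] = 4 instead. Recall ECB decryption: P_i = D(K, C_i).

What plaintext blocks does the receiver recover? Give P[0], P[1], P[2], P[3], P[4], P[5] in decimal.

P[0] = 3, P[1] = 7, P[2] = 2, P[3] = 13, P[4] = 5, P[5] = 15

Only C[3] changed, to 4. In ECB, a change in C_i affects only P_i. Decrypting the received ciphertext:
P[0]: D(K, 10) = 3.
P[1]: D(K, 14) = 7.
P[2]: D(K, 9) = 2.
P[3]: D(K, 4) = 13.
P[4]: D(K, 12) = 5.
P[5]: D(K, 6) = 15.
Blocks that differ from the original plaintext: P[3].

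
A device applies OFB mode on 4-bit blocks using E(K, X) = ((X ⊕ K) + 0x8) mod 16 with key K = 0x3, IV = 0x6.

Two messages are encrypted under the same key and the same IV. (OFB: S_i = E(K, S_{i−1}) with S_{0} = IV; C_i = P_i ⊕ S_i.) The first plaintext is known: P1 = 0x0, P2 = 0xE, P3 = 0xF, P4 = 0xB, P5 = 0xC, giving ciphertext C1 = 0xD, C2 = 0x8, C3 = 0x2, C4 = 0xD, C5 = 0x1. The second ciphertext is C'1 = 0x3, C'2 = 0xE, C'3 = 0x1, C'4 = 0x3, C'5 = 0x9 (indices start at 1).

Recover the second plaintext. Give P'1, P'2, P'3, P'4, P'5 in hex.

P'1 = 0xE, P'2 = 0x8, P'3 = 0xC, P'4 = 0x5, P'5 = 0x4

In OFB with a reused IV, both messages share the same keystream S_i, so C_i ⊕ C'_i = P_i ⊕ P'_i and thus P'_i = P_i ⊕ C_i ⊕ C'_i.
P'1: 0x0 ⊕ 0xD ⊕ 0x3 = 0xE.
P'2: 0xE ⊕ 0x8 ⊕ 0xE = 0x8.
P'3: 0xF ⊕ 0x2 ⊕ 0x1 = 0xC.
P'4: 0xB ⊕ 0xD ⊕ 0x3 = 0x5.
P'5: 0xC ⊕ 0x1 ⊕ 0x9 = 0x4.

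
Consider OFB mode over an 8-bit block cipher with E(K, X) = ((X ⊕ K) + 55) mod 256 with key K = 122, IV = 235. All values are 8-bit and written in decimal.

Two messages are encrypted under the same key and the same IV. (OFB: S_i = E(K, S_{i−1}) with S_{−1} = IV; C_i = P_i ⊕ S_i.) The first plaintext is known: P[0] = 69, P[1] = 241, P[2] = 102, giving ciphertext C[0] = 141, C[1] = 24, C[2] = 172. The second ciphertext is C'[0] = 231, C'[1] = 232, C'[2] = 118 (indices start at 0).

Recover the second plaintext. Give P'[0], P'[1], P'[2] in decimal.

In OFB with a reused IV, both messages share the same keystream S_i, so C_i ⊕ C'_i = P_i ⊕ P'_i and thus P'_i = P_i ⊕ C_i ⊕ C'_i.
P'[0]: 69 ⊕ 141 ⊕ 231 = 47.
P'[1]: 241 ⊕ 24 ⊕ 232 = 1.
P'[2]: 102 ⊕ 172 ⊕ 118 = 188.

P'[0] = 47, P'[1] = 1, P'[2] = 188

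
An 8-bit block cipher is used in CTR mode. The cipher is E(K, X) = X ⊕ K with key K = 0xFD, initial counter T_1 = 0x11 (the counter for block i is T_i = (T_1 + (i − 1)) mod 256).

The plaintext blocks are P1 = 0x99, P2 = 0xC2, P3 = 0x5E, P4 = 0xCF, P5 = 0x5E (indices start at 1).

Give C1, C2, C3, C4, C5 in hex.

C1 = 0x75, C2 = 0x2D, C3 = 0xB0, C4 = 0x26, C5 = 0xB6

CTR encryption: S_i = E(K, T_i) where T_i is the counter for block i; C_i = P_i ⊕ S_i.
C1: T = 0x11, S = E(K, T) = 0xEC; 0x99 ⊕ 0xEC = 0x75.
C2: T = 0x12, S = E(K, T) = 0xEF; 0xC2 ⊕ 0xEF = 0x2D.
C3: T = 0x13, S = E(K, T) = 0xEE; 0x5E ⊕ 0xEE = 0xB0.
C4: T = 0x14, S = E(K, T) = 0xE9; 0xCF ⊕ 0xE9 = 0x26.
C5: T = 0x15, S = E(K, T) = 0xE8; 0x5E ⊕ 0xE8 = 0xB6.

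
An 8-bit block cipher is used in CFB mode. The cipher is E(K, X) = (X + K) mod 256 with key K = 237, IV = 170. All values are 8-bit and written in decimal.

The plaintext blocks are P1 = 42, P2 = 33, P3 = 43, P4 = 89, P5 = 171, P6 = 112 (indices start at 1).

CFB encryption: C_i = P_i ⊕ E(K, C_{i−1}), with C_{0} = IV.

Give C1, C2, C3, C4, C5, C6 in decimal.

C1 = 189, C2 = 139, C3 = 83, C4 = 25, C5 = 173, C6 = 234

C1: E(K, 170) = 151; 42 ⊕ 151 = 189.
C2: E(K, 189) = 170; 33 ⊕ 170 = 139.
C3: E(K, 139) = 120; 43 ⊕ 120 = 83.
C4: E(K, 83) = 64; 89 ⊕ 64 = 25.
C5: E(K, 25) = 6; 171 ⊕ 6 = 173.
C6: E(K, 173) = 154; 112 ⊕ 154 = 234.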